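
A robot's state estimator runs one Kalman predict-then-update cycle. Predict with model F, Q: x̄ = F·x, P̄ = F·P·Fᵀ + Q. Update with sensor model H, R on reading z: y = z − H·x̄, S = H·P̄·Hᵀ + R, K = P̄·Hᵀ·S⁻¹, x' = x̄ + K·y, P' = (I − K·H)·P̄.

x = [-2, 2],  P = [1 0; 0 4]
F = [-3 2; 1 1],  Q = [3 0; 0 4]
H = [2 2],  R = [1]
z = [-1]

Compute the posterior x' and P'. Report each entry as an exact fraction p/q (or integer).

x' = [8/3, -28/9]
P' = [104/21 -43/9; -43/9 131/27]

x̄ = F·x = [10, 0]
P̄ = F·P·Fᵀ + Q = [28 5; 5 9]
y = z − H·x̄ = [-21]
S = H·P̄·Hᵀ + R = [189]
K = P̄·Hᵀ·S⁻¹ = [22/63; 4/27]
x' = x̄ + K·y = [8/3, -28/9]
P' = (I − K·H)·P̄ = [104/21 -43/9; -43/9 131/27]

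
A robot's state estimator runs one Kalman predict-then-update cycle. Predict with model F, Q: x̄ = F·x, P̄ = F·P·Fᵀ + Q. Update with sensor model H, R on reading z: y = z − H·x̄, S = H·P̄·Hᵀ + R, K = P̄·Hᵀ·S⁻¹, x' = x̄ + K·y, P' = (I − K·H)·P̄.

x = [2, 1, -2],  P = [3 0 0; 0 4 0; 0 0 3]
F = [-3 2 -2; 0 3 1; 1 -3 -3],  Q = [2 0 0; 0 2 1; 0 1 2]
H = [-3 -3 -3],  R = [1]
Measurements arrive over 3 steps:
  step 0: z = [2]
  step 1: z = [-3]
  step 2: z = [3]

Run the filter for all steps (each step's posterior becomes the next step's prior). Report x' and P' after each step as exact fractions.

step 0: x' = [-3600/757, -143/757, 3245/757], P' = [10749/757 5526/757 -16215/757; 5526/757 29012/757 -34523/757; -16215/757 -34523/757 50747/757]
step 1: x' = [114424768/11032705, 66825449/11032705, -34044867/2206541], P' = [683378827/11032705 455989201/11032705 -227736084/2206541; 455989201/11032705 347035918/11032705 -160541452/2206541; -227736084/2206541 -160541452/2206541 388321597/2206541]
step 2: x' = [-1042384692470/236280510613, -285468205503/236280510613, 1092169118767/236280510613], P' = [5080579144869/236280510613 3110013197287/236280510613 -8182695287842/236280510613; 3110013197287/236280510613 2799546284812/236280510613 -5907642102182/236280510613; -8182695287842/236280510613 -5907642102182/236280510613 14106775120005/236280510613]

step 0: x̄ = F·x = [0, 1, 5]
step 0: P̄ = F·P·Fᵀ + Q = [57 18 -15; 18 41 -44; -15 -44 68]
step 0: y = z − H·x̄ = [20]
step 0: S = H·P̄·Hᵀ + R = [757]
step 0: K = P̄·Hᵀ·S⁻¹ = [-180/757; -45/757; -27/757]
step 0: x' = x̄ + K·y = [-3600/757, -143/757, 3245/757]
step 0: P' = (I − K·H)·P̄ = [10749/757 5526/757 -16215/757; 5526/757 29012/757 -34523/757; -16215/757 -34523/757 50747/757]
step 1: x̄ = F·x = [4024/757, 2816/757, -12906/757]
step 1: P̄ = F·P·Fᵀ + Q = [432583/757 209581/757 45444/757; 209581/757 106231/757 2047/757; 45444/757 2047/757 172814/757]
step 1: y = z − H·x̄ = [-20469/757]
step 1: S = H·P̄·Hᵀ + R = [11032705/757]
step 1: K = P̄·Hᵀ·S⁻¹ = [-2062824/11032705; -953577/11032705; -132183/2206541]
step 1: x' = x̄ + K·y = [114424768/11032705, 66825449/11032705, -34044867/2206541]
step 1: P' = (I − K·H)·P̄ = [683378827/11032705 455989201/11032705 -227736084/2206541; 455989201/11032705 347035918/11032705 -160541452/2206541; -227736084/2206541 -160541452/2206541 388321597/2206541]
step 2: x̄ = F·x = [130825264/11032705, 30252012/11032705, 424621426/11032705]
step 2: P̄ = F·P·Fᵀ + Q = [2612673093/11032705 721967029/11032705 4562414192/11032705; 721967029/11032705 270753097/11032705 924659791/11032705; 4562414192/11032705 924659791/11032705 10950655998/11032705]
step 2: y = z − H·x̄ = [1790194221/11032705]
step 2: S = H·P̄·Hᵀ + R = [236280510613/11032705]
step 2: K = P̄·Hᵀ·S⁻¹ = [-23691162942/236280510613; -5752139751/236280510613; -49313189943/236280510613]
step 2: x' = x̄ + K·y = [-1042384692470/236280510613, -285468205503/236280510613, 1092169118767/236280510613]
step 2: P' = (I − K·H)·P̄ = [5080579144869/236280510613 3110013197287/236280510613 -8182695287842/236280510613; 3110013197287/236280510613 2799546284812/236280510613 -5907642102182/236280510613; -8182695287842/236280510613 -5907642102182/236280510613 14106775120005/236280510613]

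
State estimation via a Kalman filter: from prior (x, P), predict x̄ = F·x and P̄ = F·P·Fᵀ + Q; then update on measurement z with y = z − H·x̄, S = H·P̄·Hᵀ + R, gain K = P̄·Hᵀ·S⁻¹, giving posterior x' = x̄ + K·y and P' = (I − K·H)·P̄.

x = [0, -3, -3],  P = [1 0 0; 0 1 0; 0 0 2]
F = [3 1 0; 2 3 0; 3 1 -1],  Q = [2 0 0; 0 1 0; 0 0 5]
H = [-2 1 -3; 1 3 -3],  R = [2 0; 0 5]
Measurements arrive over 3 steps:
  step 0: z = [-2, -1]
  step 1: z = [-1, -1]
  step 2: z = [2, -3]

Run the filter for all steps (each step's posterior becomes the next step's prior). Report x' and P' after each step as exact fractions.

step 0: x' = [32979/29312, -6733/3664, -10621/14656], P' = [33657/29312 -4167/3664 -14711/14656; -4167/3664 1151/458 3137/1832; -14711/14656 3137/1832 10297/7328]
step 1: x' = [74735845/120166311, -367340749/360498933, -147883048/360498933], P' = [130044488/120166311 -392554241/360498933 -337884533/360498933; -392554241/360498933 2706802715/1081496799 1794601019/1081496799; -337884533/360498933 1794601019/1081496799 1440431381/1081496799]
step 2: x' = [-20064278474099/38256206537617, -63115692074244/38256206537617, -32093518354230/38256206537617], P' = [41491293425556/38256206537617 -41886147555919/38256206537617 -36013226327487/38256206537617; -41886147555919/38256206537617 96242811258146/38256206537617 63824159886558/38256206537617; -36013226327487/38256206537617 63824159886558/38256206537617 51190638454264/38256206537617]

step 0: x̄ = F·x = [-3, -9, 0]
step 0: P̄ = F·P·Fᵀ + Q = [12 9 10; 9 14 9; 10 9 17]
step 0: y = z − H·x̄ = [1, 29]
step 0: S = H·P̄·Hᵀ + R = [247 48; 48 128]
step 0: K = P̄·Hᵀ·S⁻¹ = [-387/1832 4383/29312; -40/229 927/3664; -227/916 -241/14656]
step 0: x' = x̄ + K·y = [32979/29312, -6733/3664, -10621/14656]
step 0: P' = (I − K·H)·P̄ = [33657/29312 -4167/3664 -14711/14656; -4167/3664 1151/458 3137/1832; -14711/14656 3137/1832 10297/7328]
step 1: x̄ = F·x = [45073/29312, -47817/14656, 66315/29312]
step 1: P̄ = F·P·Fᵀ + Q = [235185/29312 28119/14656 214635/29312; 28119/14656 106721/7328 -17747/14656; 214635/29312 -17747/14656 440457/29312]
step 1: y = z − H·x̄ = [355413/29312, 205731/14656]
step 1: S = H·P̄·Hᵀ + R = [7953993/29312 2781519/14656; 2781519/14656 1969081/7328]
step 1: K = P̄·Hᵀ·S⁻¹ = [-79583785/360498933 15074956/120166311; -160837448/1081496799 103929491/360498933; -249692963/1081496799 3257021/360498933]
step 1: x' = x̄ + K·y = [74735845/120166311, -367340749/360498933, -147883048/360498933]
step 1: P' = (I − K·H)·P̄ = [130044488/120166311 -392554241/360498933 -337884533/360498933; -392554241/360498933 2706802715/1081496799 1794601019/1081496799; -337884533/360498933 1794601019/1081496799 1440431381/1081496799]
step 2: x̄ = F·x = [305281856/360498933, -217869059/120166311, 50351656/40055437]
step 2: P̄ = F·P·Fᵀ + Q = [8337423503/1081496799 729506848/360498933 824532187/120166311; 729506848/360498933 1776930014/120166311 -43258345/40055437; 824532187/120166311 -43258345/40055437 574632031/40055437]
step 2: y = z − H·x̄ = [3344663467/360498933, 1933537588/360498933]
step 2: S = H·P̄·Hᵀ + R = [278443887179/1081496799 196273317014/1081496799; 196273317014/1081496799 286941763001/1081496799]
step 2: K = P̄·Hᵀ·S⁻¹ = [-8414527712285/38256206537617 4774505948052/38256206537617; -5728686644845/38256206537617 11073961311769/38256206537617; -8860651410630/38256206537617 377467593879/38256206537617]
step 2: x' = x̄ + K·y = [-20064278474099/38256206537617, -63115692074244/38256206537617, -32093518354230/38256206537617]
step 2: P' = (I − K·H)·P̄ = [41491293425556/38256206537617 -41886147555919/38256206537617 -36013226327487/38256206537617; -41886147555919/38256206537617 96242811258146/38256206537617 63824159886558/38256206537617; -36013226327487/38256206537617 63824159886558/38256206537617 51190638454264/38256206537617]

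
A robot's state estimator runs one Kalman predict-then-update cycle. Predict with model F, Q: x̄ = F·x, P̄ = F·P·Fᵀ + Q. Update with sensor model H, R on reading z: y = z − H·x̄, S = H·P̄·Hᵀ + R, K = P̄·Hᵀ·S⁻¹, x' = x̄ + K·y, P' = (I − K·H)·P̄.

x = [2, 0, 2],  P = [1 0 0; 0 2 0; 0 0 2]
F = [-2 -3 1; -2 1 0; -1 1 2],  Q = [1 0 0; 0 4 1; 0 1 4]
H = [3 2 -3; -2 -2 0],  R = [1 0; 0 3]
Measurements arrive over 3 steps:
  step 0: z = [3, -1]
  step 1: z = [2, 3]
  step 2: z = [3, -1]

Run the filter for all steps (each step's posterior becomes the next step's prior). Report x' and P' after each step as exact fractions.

step 0: x̄ = F·x = [-2, -4, 2]
step 0: P̄ = F·P·Fᵀ + Q = [25 -2 0; -2 10 5; 0 5 15]
step 0: y = z − H·x̄ = [23, -13]
step 0: S = H·P̄·Hᵀ + R = [317 -140; -140 127]
step 0: K = P̄·Hᵀ·S⁻¹ = [2577/20659 -4642/20659; -2367/20659 -5212/20659; -5845/20659 -8070/20659]
step 0: x' = x̄ + K·y = [78299/20659, -69321/20659, 11793/20659]
step 0: P' = (I − K·H)·P̄ = [119976/20659 -113013/20659 43775/20659; -113013/20659 120831/20659 -31670/20659; 43775/20659 -31670/20659 24610/20659]
step 1: x̄ = F·x = [63158/20659, -225919/20659, -124034/20659]
step 1: P̄ = F·P·Fᵀ + Q = [271416/20659 -453861/20659 -246859/20659; -453861/20659 1135423/20659 482041/20659; -246859/20659 482041/20659 346129/20659]
step 1: y = z − H·x̄ = [-68420/20659, -263545/20659]
step 1: S = H·P̄·Hᵀ + R = [3332894/20659 -220486/20659; -220486/20659 2058445/20659]
step 1: K = P̄·Hᵀ·S⁻¹ = [68371125/329733526 32886801/164866763; -34020198/164866763 -112820512/164866763; -43107083/164866763 -42290126/164866763]
step 1: x' = x̄ + K·y = [-28727099/164866763, -251008783/164866763, -307582468/164866763]
step 1: P' = (I − K·H)·P̄ = [1028687979/329733526 -563674191/164866763 127166008/164866763; -563674191/164866763 732904959/164866763 -63730819/164866763; 127166008/164866763 -63730819/164866763 99047823/164866763]
step 2: x̄ = F·x = [502898079/164866763, -193554585/164866763, -837446620/164866763]
step 2: P̄ = F·P·Fᵀ + Q = [2027065765/164866763 -2714098518/164866763 -1852781388/164866763; -2714098518/164866763 5704444733/164866763 2981356604/164866763; -1852781388/164866763 2981356604/164866763 5333336733/329733526]
step 2: y = z − H·x̄ = [-3139324638/164866763, 453820225/164866763]
step 2: S = H·P̄·Hᵀ + R = [60461712797/329733526 -1067737046/164866763; -1067737046/164866763 9707854137/164866763]
step 2: K = P̄·Hᵀ·S⁻¹ = [749283423458/3546338590439 584365928746/3546338590439; -746080212320/3546338590439 -2266842654770/3546338590439; -923744345477/3546338590439 -926150683070/3546338590439]
step 2: x' = x̄ + K·y = [-1841486814571/3546338590439, 3803306641565/3546338590439, -2973563533508/3546338590439]
step 2: P' = (I − K·H)·P̄ = [10503312111875/3546338590439 -11379861004994/3546338590439 2666976967393/3546338590439; -11379861004994/3546338590439 14780124987149/3546338590439 -1277750942788/3546338590439; 2666976967393/3546338590439 -1277750942788/3546338590439 2123057787360/3546338590439]

step 0: x' = [78299/20659, -69321/20659, 11793/20659], P' = [119976/20659 -113013/20659 43775/20659; -113013/20659 120831/20659 -31670/20659; 43775/20659 -31670/20659 24610/20659]
step 1: x' = [-28727099/164866763, -251008783/164866763, -307582468/164866763], P' = [1028687979/329733526 -563674191/164866763 127166008/164866763; -563674191/164866763 732904959/164866763 -63730819/164866763; 127166008/164866763 -63730819/164866763 99047823/164866763]
step 2: x' = [-1841486814571/3546338590439, 3803306641565/3546338590439, -2973563533508/3546338590439], P' = [10503312111875/3546338590439 -11379861004994/3546338590439 2666976967393/3546338590439; -11379861004994/3546338590439 14780124987149/3546338590439 -1277750942788/3546338590439; 2666976967393/3546338590439 -1277750942788/3546338590439 2123057787360/3546338590439]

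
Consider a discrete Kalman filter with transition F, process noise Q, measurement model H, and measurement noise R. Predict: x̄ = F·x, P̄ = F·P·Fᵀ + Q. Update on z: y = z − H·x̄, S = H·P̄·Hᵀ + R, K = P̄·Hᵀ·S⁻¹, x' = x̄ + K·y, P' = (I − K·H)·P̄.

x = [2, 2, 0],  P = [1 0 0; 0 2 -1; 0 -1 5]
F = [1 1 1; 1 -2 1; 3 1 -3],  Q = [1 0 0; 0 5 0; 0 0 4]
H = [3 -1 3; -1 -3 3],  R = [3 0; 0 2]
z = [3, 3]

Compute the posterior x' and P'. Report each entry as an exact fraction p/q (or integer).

x' = [56804/67197, -58075/44798, -11597/134394]
P' = [122999/67197 -71927/22399 -181876/67197; -71927/22399 301383/44798 248387/44798; -181876/67197 248387/44798 633619/134394]

x̄ = F·x = [4, -2, 8]
P̄ = F·P·Fᵀ + Q = [7 3 -8; 3 23 -23; -8 -23 66]
y = z − H·x̄ = [-35, -23]
S = H·P̄·Hᵀ + R = [659 846; 846 1290]
K = P̄·Hᵀ·S⁻¹ = [4350/22399 -10642/67197; 2036/22399 -7567/44798; 3580/22399 14563/134394]
x' = x̄ + K·y = [56804/67197, -58075/44798, -11597/134394]
P' = (I − K·H)·P̄ = [122999/67197 -71927/22399 -181876/67197; -71927/22399 301383/44798 248387/44798; -181876/67197 248387/44798 633619/134394]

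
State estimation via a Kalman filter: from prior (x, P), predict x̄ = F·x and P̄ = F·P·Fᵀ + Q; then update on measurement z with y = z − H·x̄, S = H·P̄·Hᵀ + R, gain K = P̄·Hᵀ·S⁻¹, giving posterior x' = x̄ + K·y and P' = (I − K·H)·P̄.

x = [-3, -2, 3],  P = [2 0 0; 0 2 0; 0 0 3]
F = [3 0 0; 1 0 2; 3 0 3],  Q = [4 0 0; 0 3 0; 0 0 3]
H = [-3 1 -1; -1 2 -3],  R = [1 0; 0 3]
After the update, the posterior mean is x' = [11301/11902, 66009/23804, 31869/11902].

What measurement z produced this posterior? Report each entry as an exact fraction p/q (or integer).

z = [-3, -3]

x̄ = F·x = [-9, 3, 0]
P̄ = F·P·Fᵀ + Q = [22 6 18; 6 17 24; 18 24 48]
S = H·P̄·Hᵀ + R = [288 262; 262 321]
K = P̄·Hᵀ·S⁻¹ = [-4135/11902 501/5951; 3503/23804 -3061/11902; 2415/11902 -3099/5951]
x' − x̄ = [118419/11902, -5403/23804, 31869/11902] = K·y
y = (KᵀK)⁻¹·Kᵀ·(x' − x̄) = [-33, -18]
z = y + H·x̄ = [-33, -18] + [30, 15] = [-3, -3]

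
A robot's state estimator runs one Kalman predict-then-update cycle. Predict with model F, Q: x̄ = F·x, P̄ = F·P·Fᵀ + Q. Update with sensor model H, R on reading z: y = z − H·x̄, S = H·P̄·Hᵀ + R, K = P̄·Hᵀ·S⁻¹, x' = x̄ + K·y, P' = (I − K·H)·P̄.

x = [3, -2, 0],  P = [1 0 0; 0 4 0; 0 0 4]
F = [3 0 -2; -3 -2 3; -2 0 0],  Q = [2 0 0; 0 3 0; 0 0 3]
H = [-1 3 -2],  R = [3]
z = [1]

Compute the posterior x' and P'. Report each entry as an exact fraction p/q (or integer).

x̄ = F·x = [9, -5, -6]
P̄ = F·P·Fᵀ + Q = [27 -33 -6; -33 64 6; -6 6 7]
y = z − H·x̄ = [13]
S = H·P̄·Hᵀ + R = [736]
K = P̄·Hᵀ·S⁻¹ = [-57/368; 213/736; 5/368]
x' = x̄ + K·y = [2571/368, -911/736, -2143/368]
P' = (I − K·H)·P̄ = [1719/184 -3/368 -819/184; -3/368 1735/736 1143/368; -819/184 1143/368 1263/184]

x' = [2571/368, -911/736, -2143/368]
P' = [1719/184 -3/368 -819/184; -3/368 1735/736 1143/368; -819/184 1143/368 1263/184]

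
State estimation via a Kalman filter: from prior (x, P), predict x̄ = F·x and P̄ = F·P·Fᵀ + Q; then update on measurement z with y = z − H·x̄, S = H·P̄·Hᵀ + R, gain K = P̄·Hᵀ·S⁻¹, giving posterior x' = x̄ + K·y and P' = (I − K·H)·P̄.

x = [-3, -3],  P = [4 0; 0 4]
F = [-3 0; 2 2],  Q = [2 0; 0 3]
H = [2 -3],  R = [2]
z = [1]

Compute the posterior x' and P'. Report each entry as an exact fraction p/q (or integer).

x' = [-1031/757, -975/757]
P' = [6862/757 4476/757; 4476/757 3086/757]

x̄ = F·x = [9, -12]
P̄ = F·P·Fᵀ + Q = [38 -24; -24 35]
y = z − H·x̄ = [-53]
S = H·P̄·Hᵀ + R = [757]
K = P̄·Hᵀ·S⁻¹ = [148/757; -153/757]
x' = x̄ + K·y = [-1031/757, -975/757]
P' = (I − K·H)·P̄ = [6862/757 4476/757; 4476/757 3086/757]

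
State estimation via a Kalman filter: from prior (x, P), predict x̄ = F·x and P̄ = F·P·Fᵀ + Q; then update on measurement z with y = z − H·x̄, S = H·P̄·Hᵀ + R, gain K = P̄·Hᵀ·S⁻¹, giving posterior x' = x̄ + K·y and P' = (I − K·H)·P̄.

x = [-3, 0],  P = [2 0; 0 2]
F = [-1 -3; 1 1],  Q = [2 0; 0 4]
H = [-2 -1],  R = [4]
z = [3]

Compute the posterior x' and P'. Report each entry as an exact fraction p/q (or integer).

x̄ = F·x = [3, -3]
P̄ = F·P·Fᵀ + Q = [22 -8; -8 8]
y = z − H·x̄ = [6]
S = H·P̄·Hᵀ + R = [68]
K = P̄·Hᵀ·S⁻¹ = [-9/17; 2/17]
x' = x̄ + K·y = [-3/17, -39/17]
P' = (I − K·H)·P̄ = [50/17 -64/17; -64/17 120/17]

x' = [-3/17, -39/17]
P' = [50/17 -64/17; -64/17 120/17]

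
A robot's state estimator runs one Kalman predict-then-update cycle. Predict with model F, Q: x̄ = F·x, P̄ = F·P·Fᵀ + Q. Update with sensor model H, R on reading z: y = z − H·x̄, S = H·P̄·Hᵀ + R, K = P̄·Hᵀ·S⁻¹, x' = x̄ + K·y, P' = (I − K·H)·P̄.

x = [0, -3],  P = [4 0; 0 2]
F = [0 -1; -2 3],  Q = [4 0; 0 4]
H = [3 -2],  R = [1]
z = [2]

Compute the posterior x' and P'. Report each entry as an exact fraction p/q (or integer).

x' = [29/93, -161/279]
P' = [86/31 382/93; 382/93 1766/279]

x̄ = F·x = [3, -9]
P̄ = F·P·Fᵀ + Q = [6 -6; -6 38]
y = z − H·x̄ = [-25]
S = H·P̄·Hᵀ + R = [279]
K = P̄·Hᵀ·S⁻¹ = [10/93; -94/279]
x' = x̄ + K·y = [29/93, -161/279]
P' = (I − K·H)·P̄ = [86/31 382/93; 382/93 1766/279]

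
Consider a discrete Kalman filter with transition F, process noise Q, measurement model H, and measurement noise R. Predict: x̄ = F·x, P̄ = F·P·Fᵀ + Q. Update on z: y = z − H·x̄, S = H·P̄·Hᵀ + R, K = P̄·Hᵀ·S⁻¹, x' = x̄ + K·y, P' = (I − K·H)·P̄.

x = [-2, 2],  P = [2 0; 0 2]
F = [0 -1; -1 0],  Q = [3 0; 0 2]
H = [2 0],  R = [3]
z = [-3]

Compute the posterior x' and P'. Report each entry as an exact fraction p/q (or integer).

x̄ = F·x = [-2, 2]
P̄ = F·P·Fᵀ + Q = [5 0; 0 4]
y = z − H·x̄ = [1]
S = H·P̄·Hᵀ + R = [23]
K = P̄·Hᵀ·S⁻¹ = [10/23; 0]
x' = x̄ + K·y = [-36/23, 2]
P' = (I − K·H)·P̄ = [15/23 0; 0 4]

x' = [-36/23, 2]
P' = [15/23 0; 0 4]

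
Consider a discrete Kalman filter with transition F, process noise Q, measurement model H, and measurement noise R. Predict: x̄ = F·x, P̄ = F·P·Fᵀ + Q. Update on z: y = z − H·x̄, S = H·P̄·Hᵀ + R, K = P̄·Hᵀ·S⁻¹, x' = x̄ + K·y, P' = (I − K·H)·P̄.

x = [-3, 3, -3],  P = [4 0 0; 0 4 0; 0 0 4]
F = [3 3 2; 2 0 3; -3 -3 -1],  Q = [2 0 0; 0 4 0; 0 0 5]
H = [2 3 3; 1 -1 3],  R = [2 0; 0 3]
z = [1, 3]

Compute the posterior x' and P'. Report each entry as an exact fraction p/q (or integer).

x̄ = F·x = [-6, -15, 3]
P̄ = F·P·Fᵀ + Q = [90 48 -80; 48 56 -36; -80 -36 81]
y = z − H·x̄ = [49, -15]
S = H·P̄·Hᵀ + R = [563 -147; -147 518]
K = P̄·Hᵀ·S⁻¹ = [2058/38575 -99126/270025; 9108/38575 -42376/270025; 2329/38575 108362/270025]
x' = x̄ + K·y = [572634/270025, -290691/270025, -16508/270025]
P' = (I − K·H)·P̄ = [3465198/270025 -784752/270025 -1515776/270025; -784752/270025 259848/270025 305824/270025; -1515776/270025 305824/270025 715562/270025]

x' = [572634/270025, -290691/270025, -16508/270025]
P' = [3465198/270025 -784752/270025 -1515776/270025; -784752/270025 259848/270025 305824/270025; -1515776/270025 305824/270025 715562/270025]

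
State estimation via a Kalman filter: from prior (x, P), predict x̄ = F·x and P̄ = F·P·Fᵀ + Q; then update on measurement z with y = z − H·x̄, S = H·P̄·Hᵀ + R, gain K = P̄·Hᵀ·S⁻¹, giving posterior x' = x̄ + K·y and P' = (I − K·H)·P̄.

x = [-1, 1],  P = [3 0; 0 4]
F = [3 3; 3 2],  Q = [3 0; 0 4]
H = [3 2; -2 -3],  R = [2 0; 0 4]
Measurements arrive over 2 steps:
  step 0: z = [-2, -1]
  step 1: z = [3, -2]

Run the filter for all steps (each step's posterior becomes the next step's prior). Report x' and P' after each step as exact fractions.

step 0: x̄ = F·x = [0, -1]
step 0: P̄ = F·P·Fᵀ + Q = [66 51; 51 47]
step 0: y = z − H·x̄ = [0, -4]
step 0: S = H·P̄·Hᵀ + R = [1396 -1341; -1341 1303]
step 0: K = P̄·Hᵀ·S⁻¹ = [8715/20707 4440/20707; -4022/20707 -8001/20707]
step 0: x' = x̄ + K·y = [-17760/20707, 11297/20707]
step 0: P' = (I − K·H)·P̄ = [17562/20707 -17628/20707; -17628/20707 22420/20707]
step 1: x̄ = F·x = [-19389/20707, -30686/20707]
step 1: P̄ = F·P·Fᵀ + Q = [104655/20707 28158/20707; 28158/20707 119030/20707]
step 1: y = z − H·x̄ = [181660/20707, -172250/20707]
step 1: S = H·P̄·Hᵀ + R = [1797325/20707 -1708164/20707; -1708164/20707 1910614/20707]
step 1: K = P̄·Hᵀ·S⁻¹ = [4965297/12463661 2522706/12463661; -2171422/12463661 -4638141/12463661]
step 1: x' = x̄ + K·y = [10904613/12463661, 1062412/12463661]
step 1: P' = (I − K·H)·P̄ = [9994686/12463661 -10026732/12463661; -10026732/12463661 12868676/12463661]

step 0: x' = [-17760/20707, 11297/20707], P' = [17562/20707 -17628/20707; -17628/20707 22420/20707]
step 1: x' = [10904613/12463661, 1062412/12463661], P' = [9994686/12463661 -10026732/12463661; -10026732/12463661 12868676/12463661]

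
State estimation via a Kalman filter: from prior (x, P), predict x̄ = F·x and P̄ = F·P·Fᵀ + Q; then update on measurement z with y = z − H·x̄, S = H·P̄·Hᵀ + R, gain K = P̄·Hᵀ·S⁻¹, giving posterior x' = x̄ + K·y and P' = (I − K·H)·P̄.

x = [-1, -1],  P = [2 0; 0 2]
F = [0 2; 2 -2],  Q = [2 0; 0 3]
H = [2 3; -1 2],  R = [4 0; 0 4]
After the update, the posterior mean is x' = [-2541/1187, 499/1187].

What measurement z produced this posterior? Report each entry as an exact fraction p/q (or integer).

x̄ = F·x = [-2, 0]
P̄ = F·P·Fᵀ + Q = [10 -8; -8 19]
S = H·P̄·Hᵀ + R = [119 86; 86 122]
K = P̄·Hᵀ·S⁻¹ = [874/3561 -1375/3561; 523/3561 974/3561]
x' − x̄ = [-167/1187, 499/1187] = K·y
y = (KᵀK)⁻¹·Kᵀ·(x' − x̄) = [1, 1]
z = y + H·x̄ = [1, 1] + [-4, 2] = [-3, 3]

z = [-3, 3]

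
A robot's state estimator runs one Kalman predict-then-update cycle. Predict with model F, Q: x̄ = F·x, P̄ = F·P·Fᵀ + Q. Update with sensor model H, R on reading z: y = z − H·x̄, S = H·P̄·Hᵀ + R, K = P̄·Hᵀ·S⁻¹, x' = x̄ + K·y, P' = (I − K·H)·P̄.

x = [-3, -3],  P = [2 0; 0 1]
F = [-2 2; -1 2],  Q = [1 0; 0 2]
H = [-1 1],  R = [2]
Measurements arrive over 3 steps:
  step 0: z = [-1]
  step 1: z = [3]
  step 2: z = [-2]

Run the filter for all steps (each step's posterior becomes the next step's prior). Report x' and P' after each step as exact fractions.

step 0: x̄ = F·x = [0, -3]
step 0: P̄ = F·P·Fᵀ + Q = [13 8; 8 8]
step 0: y = z − H·x̄ = [2]
step 0: S = H·P̄·Hᵀ + R = [7]
step 0: K = P̄·Hᵀ·S⁻¹ = [-5/7; 0]
step 0: x' = x̄ + K·y = [-10/7, -3]
step 0: P' = (I − K·H)·P̄ = [66/7 8; 8 8]
step 1: x̄ = F·x = [-22/7, -32/7]
step 1: P̄ = F·P·Fᵀ + Q = [47/7 20/7; 20/7 80/7]
step 1: y = z − H·x̄ = [31/7]
step 1: S = H·P̄·Hᵀ + R = [101/7]
step 1: K = P̄·Hᵀ·S⁻¹ = [-27/101; 60/101]
step 1: x' = x̄ + K·y = [-437/101, -196/101]
step 1: P' = (I − K·H)·P̄ = [574/101 520/101; 520/101 640/101]
step 2: x̄ = F·x = [482/101, 45/101]
step 2: P̄ = F·P·Fᵀ + Q = [797/101 588/101; 588/101 1256/101]
step 2: y = z − H·x̄ = [235/101]
step 2: S = H·P̄·Hᵀ + R = [1079/101]
step 2: K = P̄·Hᵀ·S⁻¹ = [-209/1079; 668/1079]
step 2: x' = x̄ + K·y = [4663/1079, 2035/1079]
step 2: P' = (I − K·H)·P̄ = [8082/1079 7664/1079; 7664/1079 9000/1079]

step 0: x' = [-10/7, -3], P' = [66/7 8; 8 8]
step 1: x' = [-437/101, -196/101], P' = [574/101 520/101; 520/101 640/101]
step 2: x' = [4663/1079, 2035/1079], P' = [8082/1079 7664/1079; 7664/1079 9000/1079]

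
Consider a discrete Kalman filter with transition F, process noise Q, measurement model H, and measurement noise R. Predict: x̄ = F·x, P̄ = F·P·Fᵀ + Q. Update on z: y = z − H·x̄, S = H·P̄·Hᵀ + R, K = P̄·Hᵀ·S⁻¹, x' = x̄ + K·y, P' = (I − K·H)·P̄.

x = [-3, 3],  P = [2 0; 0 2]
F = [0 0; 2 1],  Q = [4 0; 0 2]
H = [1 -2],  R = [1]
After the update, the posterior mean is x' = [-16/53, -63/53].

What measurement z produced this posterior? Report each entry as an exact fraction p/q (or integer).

x̄ = F·x = [0, -3]
P̄ = F·P·Fᵀ + Q = [4 0; 0 12]
S = H·P̄·Hᵀ + R = [53]
K = P̄·Hᵀ·S⁻¹ = [4/53; -24/53]
x' − x̄ = [-16/53, 96/53] = K·y
y = (KᵀK)⁻¹·Kᵀ·(x' − x̄) = [-4]
z = y + H·x̄ = [-4] + [6] = [2]

z = [2]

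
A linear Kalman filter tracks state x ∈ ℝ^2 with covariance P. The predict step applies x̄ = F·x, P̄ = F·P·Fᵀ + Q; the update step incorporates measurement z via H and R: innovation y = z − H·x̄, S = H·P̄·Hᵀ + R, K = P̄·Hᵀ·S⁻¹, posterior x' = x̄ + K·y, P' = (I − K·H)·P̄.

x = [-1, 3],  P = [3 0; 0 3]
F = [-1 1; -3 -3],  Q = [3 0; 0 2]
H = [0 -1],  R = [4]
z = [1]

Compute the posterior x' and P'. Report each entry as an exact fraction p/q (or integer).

x' = [4, -4/3]
P' = [9 0; 0 56/15]

x̄ = F·x = [4, -6]
P̄ = F·P·Fᵀ + Q = [9 0; 0 56]
y = z − H·x̄ = [-5]
S = H·P̄·Hᵀ + R = [60]
K = P̄·Hᵀ·S⁻¹ = [0; -14/15]
x' = x̄ + K·y = [4, -4/3]
P' = (I − K·H)·P̄ = [9 0; 0 56/15]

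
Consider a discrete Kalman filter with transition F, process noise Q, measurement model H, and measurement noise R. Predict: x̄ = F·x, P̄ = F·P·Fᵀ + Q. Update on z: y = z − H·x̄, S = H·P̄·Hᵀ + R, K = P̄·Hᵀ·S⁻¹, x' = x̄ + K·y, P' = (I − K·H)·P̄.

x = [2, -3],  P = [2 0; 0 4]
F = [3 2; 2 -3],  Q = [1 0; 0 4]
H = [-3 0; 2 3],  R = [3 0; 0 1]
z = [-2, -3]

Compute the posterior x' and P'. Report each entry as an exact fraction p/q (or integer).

x̄ = F·x = [0, 13]
P̄ = F·P·Fᵀ + Q = [35 -12; -12 48]
y = z − H·x̄ = [-2, -42]
S = H·P̄·Hᵀ + R = [318 -102; -102 429]
K = P̄·Hᵀ·S⁻¹ = [-13859/42006 17/21003; 1538/7001 2324/7001]
x' = x̄ + K·y = [13145/21003, -9671/7001]
P' = (I − K·H)·P̄ = [13859/42006 -1538/7001; -1538/7001 1800/7001]

x' = [13145/21003, -9671/7001]
P' = [13859/42006 -1538/7001; -1538/7001 1800/7001]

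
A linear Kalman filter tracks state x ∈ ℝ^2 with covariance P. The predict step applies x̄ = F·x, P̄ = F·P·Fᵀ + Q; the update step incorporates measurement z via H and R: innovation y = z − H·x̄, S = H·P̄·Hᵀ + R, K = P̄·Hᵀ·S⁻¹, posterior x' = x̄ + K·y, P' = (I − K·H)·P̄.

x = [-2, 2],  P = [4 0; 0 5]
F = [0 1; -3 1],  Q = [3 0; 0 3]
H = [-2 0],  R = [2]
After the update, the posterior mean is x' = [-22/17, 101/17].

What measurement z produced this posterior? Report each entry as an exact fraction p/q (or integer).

x̄ = F·x = [2, 8]
P̄ = F·P·Fᵀ + Q = [8 5; 5 44]
S = H·P̄·Hᵀ + R = [34]
K = P̄·Hᵀ·S⁻¹ = [-8/17; -5/17]
x' − x̄ = [-56/17, -35/17] = K·y
y = (KᵀK)⁻¹·Kᵀ·(x' − x̄) = [7]
z = y + H·x̄ = [7] + [-4] = [3]

z = [3]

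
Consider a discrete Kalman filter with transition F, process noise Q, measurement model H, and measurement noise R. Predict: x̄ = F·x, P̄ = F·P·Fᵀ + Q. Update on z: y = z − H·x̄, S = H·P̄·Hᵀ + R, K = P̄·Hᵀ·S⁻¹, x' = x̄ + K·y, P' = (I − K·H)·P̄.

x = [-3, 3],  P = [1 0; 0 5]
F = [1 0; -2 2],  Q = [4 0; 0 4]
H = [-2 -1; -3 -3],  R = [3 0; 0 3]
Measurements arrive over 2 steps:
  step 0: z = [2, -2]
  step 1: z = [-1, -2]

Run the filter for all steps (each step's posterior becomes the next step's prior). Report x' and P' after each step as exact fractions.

step 0: x' = [-2289/712, 1433/356], P' = [1375/712 -751/356; -751/356 463/178]
step 1: x' = [-423953/562827, 917602/562827], P' = [1194869/562827 -1317682/562827; -1317682/562827 1620176/562827]

step 0: x̄ = F·x = [-3, 12]
step 0: P̄ = F·P·Fᵀ + Q = [5 -2; -2 28]
step 0: y = z − H·x̄ = [8, 25]
step 0: S = H·P̄·Hᵀ + R = [43 96; 96 264]
step 0: K = P̄·Hᵀ·S⁻¹ = [-52/89 127/712; 48/89 -175/356]
step 0: x' = x̄ + K·y = [-2289/712, 1433/356]
step 0: P' = (I − K·H)·P̄ = [1375/712 -751/356; -751/356 463/178]
step 1: x̄ = F·x = [-2289/712, 5155/356]
step 1: P̄ = F·P·Fᵀ + Q = [4223/712 -2877/356; -2877/356 6943/178]
step 1: y = z − H·x̄ = [1255/178, 22639/712]
step 1: S = H·P̄·Hᵀ + R = [2973/89 14217/178; 14217/178 186519/712]
step 1: K = P̄·Hᵀ·S⁻¹ = [-357352/562827 122813/562827; 338396/562827 -302494/562827]
step 1: x' = x̄ + K·y = [-423953/562827, 917602/562827]
step 1: P' = (I − K·H)·P̄ = [1194869/562827 -1317682/562827; -1317682/562827 1620176/562827]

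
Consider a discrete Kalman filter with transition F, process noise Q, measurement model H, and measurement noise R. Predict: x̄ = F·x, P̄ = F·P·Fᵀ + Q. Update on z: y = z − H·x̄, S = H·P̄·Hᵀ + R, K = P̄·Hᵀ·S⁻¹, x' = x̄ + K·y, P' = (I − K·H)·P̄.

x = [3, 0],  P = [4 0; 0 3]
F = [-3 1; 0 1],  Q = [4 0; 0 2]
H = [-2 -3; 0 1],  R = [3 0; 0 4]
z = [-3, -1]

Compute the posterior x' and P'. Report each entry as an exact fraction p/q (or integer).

x̄ = F·x = [-9, 0]
P̄ = F·P·Fᵀ + Q = [43 3; 3 5]
y = z − H·x̄ = [-21, -1]
S = H·P̄·Hᵀ + R = [256 -21; -21 9]
K = P̄·Hᵀ·S⁻¹ = [-88/207 -409/621; -28/621 839/1863]
x' = x̄ + K·y = [364/621, 925/1863]
P' = (I − K·H)·P̄ = [950/207 -1636/621; -1636/621 3356/1863]

x' = [364/621, 925/1863]
P' = [950/207 -1636/621; -1636/621 3356/1863]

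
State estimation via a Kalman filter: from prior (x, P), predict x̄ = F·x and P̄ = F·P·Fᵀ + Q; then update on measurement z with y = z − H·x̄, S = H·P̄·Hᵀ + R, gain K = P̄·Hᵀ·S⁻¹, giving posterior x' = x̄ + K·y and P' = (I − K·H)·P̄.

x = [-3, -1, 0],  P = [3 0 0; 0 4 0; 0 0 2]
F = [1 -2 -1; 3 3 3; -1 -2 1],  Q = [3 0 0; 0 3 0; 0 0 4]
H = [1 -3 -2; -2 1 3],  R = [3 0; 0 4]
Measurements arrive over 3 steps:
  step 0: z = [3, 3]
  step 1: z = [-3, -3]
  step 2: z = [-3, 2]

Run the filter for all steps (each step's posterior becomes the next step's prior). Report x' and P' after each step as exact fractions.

step 0: x̄ = F·x = [-1, -12, 5]
step 0: P̄ = F·P·Fᵀ + Q = [24 -21 11; -21 84 -27; 11 -27 25]
step 0: y = z − H·x̄ = [-22, -2]
step 0: S = H·P̄·Hᵀ + R = [641 -223; -223 199]
step 0: K = P̄·Hᵀ·S⁻¹ = [4907/77830 -8581/77830; -16773/38915 -9996/38915; 7078/38915 13016/38915]
step 0: x' = x̄ + K·y = [-84311/38915, -77982/38915, 12827/38915]
step 0: P' = (I − K·H)·P̄ = [1240049/77830 -86826/38915 436571/38915; -86826/38915 45393/38915 -86343/38915; 436571/38915 -86343/38915 337183/38915]
step 1: x̄ = F·x = [58826/38915, -448398/38915, 253102/38915]
step 1: P̄ = F·P·Fᵀ + Q = [768629/77830 3227463/77830 195013/77830; 3227463/77830 27762771/77830 -160839/77830; 195013/77830 -160839/77830 838731/77830]
step 1: y = z − H·x̄ = [-1014561/38915, -310001/38915]
step 1: S = H·P̄·Hᵀ + R = [116073542/38915 -32065698/38915; -32065698/38915 11241072/38915]
step 1: K = P̄·Hᵀ·S⁻¹ = [-33863593/592278159 -219945793/3553668954; -81579188/197426053 -149495293/592278159; 55440604/592278159 629767007/1776834477]
step 1: x' = x̄ + K·y = [12421216249/3553668954, 746975101/592278159, 2203477681/1776834477]
step 1: P' = (I − K·H)·P̄ = [17236613459/3553668954 -649924433/1184556318 11847739015/3553668954; -649924433/1184556318 354625013/394852106 -1186562083/1184556318; 11847739015/3553668954 -1186562083/1184556318 10764433445/3553668954]
step 2: x̄ = F·x = [-949440325/3553668954, 645758249/35895646, -16977962099/3553668954]
step 2: P̄ = F·P·Fᵀ + Q = [10646712202/1776834477 192693361/17947823 4230465797/1776834477; 192693361/17947823 4095798843/35895646 -52218547/17947823; 4230465797/1776834477 -52218547/17947823 18863198479/1776834477]
step 2: y = z − H·x̄ = [748094491/17947823, -3893861548/1776834477]
step 2: S = H·P̄·Hᵀ + R = [34801839205/35895646 -10559252243/35895646; -10559252243/35895646 528230076635/3553668954]
step 2: K = P̄·Hᵀ·S⁻¹ = [-10201382117529/204623569251194 -12073283031259/204623569251194; -42182309083563/102311784625597 -25728750362304/102311784625597; 9963398340640/102311784625597 36358829264684/102311784625597]
step 2: x' = x̄ + K·y = [-226710881184951/102311784625597, 277465176176061/204623569251194, -306383373283011/204623569251194]
step 2: P' = (I − K·H)·P̄ = [981242142328193/204623569251194 -56631674215740/102311784625597 337909083493805/102311784625597; -56631674215740/102311784625597 91728922695177/102311784625597 -102635757525291/102311784625597; 337909083493805/102311784625597 -102635757525291/102311784625597 307963080523879/102311784625597]

step 0: x' = [-84311/38915, -77982/38915, 12827/38915], P' = [1240049/77830 -86826/38915 436571/38915; -86826/38915 45393/38915 -86343/38915; 436571/38915 -86343/38915 337183/38915]
step 1: x' = [12421216249/3553668954, 746975101/592278159, 2203477681/1776834477], P' = [17236613459/3553668954 -649924433/1184556318 11847739015/3553668954; -649924433/1184556318 354625013/394852106 -1186562083/1184556318; 11847739015/3553668954 -1186562083/1184556318 10764433445/3553668954]
step 2: x' = [-226710881184951/102311784625597, 277465176176061/204623569251194, -306383373283011/204623569251194], P' = [981242142328193/204623569251194 -56631674215740/102311784625597 337909083493805/102311784625597; -56631674215740/102311784625597 91728922695177/102311784625597 -102635757525291/102311784625597; 337909083493805/102311784625597 -102635757525291/102311784625597 307963080523879/102311784625597]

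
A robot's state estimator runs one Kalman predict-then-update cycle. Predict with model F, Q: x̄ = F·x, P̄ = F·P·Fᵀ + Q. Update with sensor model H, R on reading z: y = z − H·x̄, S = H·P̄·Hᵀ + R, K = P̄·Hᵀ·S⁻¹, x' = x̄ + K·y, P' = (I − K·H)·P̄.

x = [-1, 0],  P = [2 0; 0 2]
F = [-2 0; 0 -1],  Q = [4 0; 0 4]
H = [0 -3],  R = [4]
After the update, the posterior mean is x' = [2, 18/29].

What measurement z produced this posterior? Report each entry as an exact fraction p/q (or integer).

x̄ = F·x = [2, 0]
P̄ = F·P·Fᵀ + Q = [12 0; 0 6]
S = H·P̄·Hᵀ + R = [58]
K = P̄·Hᵀ·S⁻¹ = [0; -9/29]
x' − x̄ = [0, 18/29] = K·y
y = (KᵀK)⁻¹·Kᵀ·(x' − x̄) = [-2]
z = y + H·x̄ = [-2] + [0] = [-2]

z = [-2]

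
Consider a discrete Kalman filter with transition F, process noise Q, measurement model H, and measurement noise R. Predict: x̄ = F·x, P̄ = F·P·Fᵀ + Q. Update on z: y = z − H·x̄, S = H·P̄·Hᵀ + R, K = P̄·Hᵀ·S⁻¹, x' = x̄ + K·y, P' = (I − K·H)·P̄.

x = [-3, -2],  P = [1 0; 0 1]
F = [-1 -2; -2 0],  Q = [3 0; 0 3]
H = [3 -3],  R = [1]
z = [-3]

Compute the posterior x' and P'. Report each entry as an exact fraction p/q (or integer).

x' = [148/25, 69/10]
P' = [119/25 47/10; 47/10 19/4]

x̄ = F·x = [7, 6]
P̄ = F·P·Fᵀ + Q = [8 2; 2 7]
y = z − H·x̄ = [-6]
S = H·P̄·Hᵀ + R = [100]
K = P̄·Hᵀ·S⁻¹ = [9/50; -3/20]
x' = x̄ + K·y = [148/25, 69/10]
P' = (I − K·H)·P̄ = [119/25 47/10; 47/10 19/4]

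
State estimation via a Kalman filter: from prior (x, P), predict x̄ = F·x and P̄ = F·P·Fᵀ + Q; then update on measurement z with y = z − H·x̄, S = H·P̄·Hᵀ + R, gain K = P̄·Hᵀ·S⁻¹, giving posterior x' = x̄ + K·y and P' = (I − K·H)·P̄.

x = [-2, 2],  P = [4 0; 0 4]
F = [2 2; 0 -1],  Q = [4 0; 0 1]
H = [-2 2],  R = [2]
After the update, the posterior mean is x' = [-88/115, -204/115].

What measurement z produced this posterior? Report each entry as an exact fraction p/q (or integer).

z = [-2]

x̄ = F·x = [0, -2]
P̄ = F·P·Fᵀ + Q = [36 -8; -8 5]
S = H·P̄·Hᵀ + R = [230]
K = P̄·Hᵀ·S⁻¹ = [-44/115; 13/115]
x' − x̄ = [-88/115, 26/115] = K·y
y = (KᵀK)⁻¹·Kᵀ·(x' − x̄) = [2]
z = y + H·x̄ = [2] + [-4] = [-2]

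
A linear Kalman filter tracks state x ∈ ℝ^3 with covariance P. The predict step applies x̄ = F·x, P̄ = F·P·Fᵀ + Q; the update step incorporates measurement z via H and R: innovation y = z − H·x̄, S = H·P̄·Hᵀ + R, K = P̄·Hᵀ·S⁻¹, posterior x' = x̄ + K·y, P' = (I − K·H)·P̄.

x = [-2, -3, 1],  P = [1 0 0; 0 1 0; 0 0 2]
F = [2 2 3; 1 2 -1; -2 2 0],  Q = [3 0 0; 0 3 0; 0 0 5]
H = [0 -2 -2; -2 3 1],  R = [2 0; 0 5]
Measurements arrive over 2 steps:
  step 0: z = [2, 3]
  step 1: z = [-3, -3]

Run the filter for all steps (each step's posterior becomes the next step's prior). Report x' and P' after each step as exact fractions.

step 0: x' = [-26353/3889, -18177/3889, 13567/3889], P' = [20271/3889 15544/3889 -14065/3889; 15544/3889 15914/3889 -15314/3889; -14065/3889 -15314/3889 33199/7778]
step 1: x' = [-280877281/63605429, -368327074/63605429, 436294528/63605429], P' = [669188231/63605429 593122620/63605429 -559310853/63605429; 593122620/63605429 593092620/63605429 -570639325/63605429; -559310853/63605429 -570639325/63605429 578046519/63605429]

step 0: x̄ = F·x = [-7, -9, -2]
step 0: P̄ = F·P·Fᵀ + Q = [29 0 0; 0 10 2; 0 2 13]
step 0: y = z − H·x̄ = [-20, 18]
step 0: S = H·P̄·Hᵀ + R = [110 -102; -102 236]
step 0: K = P̄·Hᵀ·S⁻¹ = [-1479/3889 -1595/3889; -600/3889 268/3889; -2571/7778 -485/7778]
step 0: x' = x̄ + K·y = [-26353/3889, -18177/3889, 13567/3889]
step 0: P' = (I − K·H)·P̄ = [20271/3889 15544/3889 -14065/3889; 15544/3889 15914/3889 -15314/3889; -14065/3889 -15314/3889 33199/7778]
step 1: x̄ = F·x = [-48359/3889, -76274/3889, 16352/3889]
step 1: P̄ = F·P·Fᵀ + Q = [155213/7778 144685/7778 -24922/3889; 144685/7778 527511/7778 -5476/3889; -24922/3889 -5476/3889 39833/3889]
step 1: y = z − H·x̄ = [-131511/3889, 104085/3889]
step 1: S = H·P̄·Hᵀ + R = [1178324/3889 -1428709/3889; -1428709/3889 3884451/7778]
step 1: K = P̄·Hᵀ·S⁻¹ = [-33811767/63605429 -23663891/63605429; -22453295/63605429 4478659/63605429; -7407194/63605429 -3049950/63605429]
step 1: x' = x̄ + K·y = [-280877281/63605429, -368327074/63605429, 436294528/63605429]
step 1: P' = (I − K·H)·P̄ = [669188231/63605429 593122620/63605429 -559310853/63605429; 593122620/63605429 593092620/63605429 -570639325/63605429; -559310853/63605429 -570639325/63605429 578046519/63605429]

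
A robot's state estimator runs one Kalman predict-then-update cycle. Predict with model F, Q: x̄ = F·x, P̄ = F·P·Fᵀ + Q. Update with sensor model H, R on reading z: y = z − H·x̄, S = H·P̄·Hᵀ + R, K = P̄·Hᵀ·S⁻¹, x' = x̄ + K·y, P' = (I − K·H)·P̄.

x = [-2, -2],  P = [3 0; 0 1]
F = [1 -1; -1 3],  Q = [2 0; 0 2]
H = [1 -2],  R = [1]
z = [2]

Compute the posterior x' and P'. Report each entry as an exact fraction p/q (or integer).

x̄ = F·x = [0, -4]
P̄ = F·P·Fᵀ + Q = [6 -6; -6 14]
y = z − H·x̄ = [-6]
S = H·P̄·Hᵀ + R = [87]
K = P̄·Hᵀ·S⁻¹ = [6/29; -34/87]
x' = x̄ + K·y = [-36/29, -48/29]
P' = (I − K·H)·P̄ = [66/29 30/29; 30/29 62/87]

x' = [-36/29, -48/29]
P' = [66/29 30/29; 30/29 62/87]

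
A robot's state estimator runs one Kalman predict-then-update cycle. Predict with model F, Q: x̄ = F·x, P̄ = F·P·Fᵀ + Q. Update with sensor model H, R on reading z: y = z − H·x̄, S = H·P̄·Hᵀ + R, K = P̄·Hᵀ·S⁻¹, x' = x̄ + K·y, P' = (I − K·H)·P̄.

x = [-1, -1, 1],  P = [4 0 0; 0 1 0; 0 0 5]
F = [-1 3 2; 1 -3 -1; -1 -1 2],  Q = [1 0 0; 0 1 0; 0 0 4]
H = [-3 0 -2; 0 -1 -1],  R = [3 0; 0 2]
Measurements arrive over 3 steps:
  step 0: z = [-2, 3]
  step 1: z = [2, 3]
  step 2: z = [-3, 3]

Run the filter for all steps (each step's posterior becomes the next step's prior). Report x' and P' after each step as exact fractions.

step 0: x' = [2605/2257, -3798/2257, -1664/2257], P' = [3327/4514 619/4514 -1728/2257; 619/4514 6047/4514 -987/2257; -1728/2257 -987/2257 3126/2257]
step 1: x' = [8069976/19209257, -12606767/19209257, -34062506/19209257], P' = [12629162/19209257 -185839/19209257 -12498171/19209257; -185839/19209257 21296818/19209257 -4254456/19209257; -12498171/19209257 -4254456/19209257 23316648/19209257]
step 2: x' = [199540132976/135733385617, -252486650906/135733385617, -117560560461/135733385617], P' = [88833318376/135733385617 -889268579/135733385617 -87596375511/135733385617; -889268579/135733385617 150003563450/135733385617 -30818357088/135733385617; -87596375511/135733385617 -30818357088/135733385617 163515925488/135733385617]

step 0: x̄ = F·x = [0, 1, 4]
step 0: P̄ = F·P·Fᵀ + Q = [34 -23 21; -23 19 -11; 21 -11 29]
step 0: y = z − H·x̄ = [6, 8]
step 0: S = H·P̄·Hᵀ + R = [677 30; 30 28]
step 0: K = P̄·Hᵀ·S⁻¹ = [-1023/4514 2837/9028; 697/4514 -4073/9028; -356/2257 -2139/4514]
step 0: x' = x̄ + K·y = [2605/2257, -3798/2257, -1664/2257]
step 0: P' = (I − K·H)·P̄ = [3327/4514 619/4514 -1728/2257; 619/4514 6047/4514 -987/2257; -1728/2257 -987/2257 3126/2257]
step 1: x̄ = F·x = [-17327/2257, 15663/2257, -35/37]
step 1: P̄ = F·P·Fᵀ + Q = [36847/2257 -29571/2257 122/37; -29571/2257 29935/2257 25/37; 122/37 25/37 618/37]
step 1: y = z − H·x̄ = [-51737/2257, 20299/2257]
step 1: S = H·P̄·Hᵀ + R = [578490/2257 12059/2257; 12059/2257 75197/2257]
step 1: K = P̄·Hᵀ·S⁻¹ = [-4297048/19209257 6342005/19209257; 3022143/19209257 -8521181/19209257; -3046261/19209257 -9531096/19209257]
step 1: x' = x̄ + K·y = [8069976/19209257, -12606767/19209257, -34062506/19209257]
step 1: P' = (I − K·H)·P̄ = [12629162/19209257 -185839/19209257 -12498171/19209257; -185839/19209257 21296818/19209257 -4254456/19209257; -12498171/19209257 -4254456/19209257 23316648/19209257]
step 2: x̄ = F·x = [-114015289/19209257, 79952783/19209257, -63588221/19209257]
step 2: P̄ = F·P·Fᵀ + Q = [316830619/19209257 -251253263/19209257 75351838/19209257; -251253263/19209257 247411069/19209257 -11965915/19209257; 75351838/19209257 -11965915/19209257 270668430/19209257]
step 2: y = z − H·x̄ = [-526850080/19209257, 73992333/19209257]
step 2: S = H·P̄·Hᵀ + R = [4895999118/19209257 -10299245/19209257; -10299245/19209257 532566183/19209257]
step 2: K = P̄·Hᵀ·S⁻¹ = [-30435734702/135733385617 44242822045/135733385617; 21434839971/135733385617 -59592603181/135733385617; -21414241481/135733385617 -66348784200/135733385617]
step 2: x' = x̄ + K·y = [199540132976/135733385617, -252486650906/135733385617, -117560560461/135733385617]
step 2: P' = (I − K·H)·P̄ = [88833318376/135733385617 -889268579/135733385617 -87596375511/135733385617; -889268579/135733385617 150003563450/135733385617 -30818357088/135733385617; -87596375511/135733385617 -30818357088/135733385617 163515925488/135733385617]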